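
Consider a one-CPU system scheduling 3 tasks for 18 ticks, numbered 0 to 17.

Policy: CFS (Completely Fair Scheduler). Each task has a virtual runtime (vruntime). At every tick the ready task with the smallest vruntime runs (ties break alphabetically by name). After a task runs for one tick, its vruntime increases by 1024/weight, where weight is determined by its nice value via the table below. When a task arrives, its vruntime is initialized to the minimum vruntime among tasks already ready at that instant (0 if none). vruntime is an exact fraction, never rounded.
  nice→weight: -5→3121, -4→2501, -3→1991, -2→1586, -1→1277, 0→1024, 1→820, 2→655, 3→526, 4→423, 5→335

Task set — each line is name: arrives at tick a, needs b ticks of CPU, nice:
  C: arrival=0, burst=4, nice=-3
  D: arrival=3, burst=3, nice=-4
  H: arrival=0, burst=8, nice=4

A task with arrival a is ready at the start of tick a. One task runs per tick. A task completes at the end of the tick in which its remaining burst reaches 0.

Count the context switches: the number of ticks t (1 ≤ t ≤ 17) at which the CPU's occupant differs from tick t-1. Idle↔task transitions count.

context switches = 7

t=0: vr[C=0 H=0] → run C
t=1: vr[C=1024/1991 H=0] → run H
t=2: vr[C=1024/1991 H=1024/423] → run C
t=3: vr[C=2048/1991 D=2048/1991 H=1024/423] → run C
t=4: vr[C=3072/1991 D=2048/1991 H=1024/423] → run D
t=5: vr[C=3072/1991 D=7160832/4979491 H=1024/423] → run D
t=6: vr[C=3072/1991 D=9199616/4979491 H=1024/423] → run C
t=7: vr[D=9199616/4979491 H=1024/423] → run D
t=8: vr[H=1024/423] → run H
t=9: vr[H=2048/423] → run H
t=10: vr[H=1024/141] → run H
t=11: vr[H=4096/423] → run H
t=12: vr[H=5120/423] → run H
t=13: vr[H=2048/141] → run H
t=14: vr[H=7168/423] → run H
t=15: (idle)
t=16: (idle)
t=17: (idle)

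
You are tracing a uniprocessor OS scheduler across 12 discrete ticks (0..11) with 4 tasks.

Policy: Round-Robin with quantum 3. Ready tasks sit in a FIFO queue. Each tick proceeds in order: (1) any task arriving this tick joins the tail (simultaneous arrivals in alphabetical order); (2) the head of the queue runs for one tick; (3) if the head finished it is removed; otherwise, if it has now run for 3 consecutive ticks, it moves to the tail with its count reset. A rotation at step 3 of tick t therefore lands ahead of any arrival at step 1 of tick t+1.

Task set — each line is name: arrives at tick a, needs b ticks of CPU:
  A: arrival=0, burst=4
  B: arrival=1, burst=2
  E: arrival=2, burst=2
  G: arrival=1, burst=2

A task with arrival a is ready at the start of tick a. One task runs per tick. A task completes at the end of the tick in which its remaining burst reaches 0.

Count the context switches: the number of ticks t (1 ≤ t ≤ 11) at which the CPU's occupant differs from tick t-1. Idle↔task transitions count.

t=0: queue=[A] q_used=0 → run A
t=1: queue=[A,B,G] q_used=1 → run A
t=2: queue=[A,B,G,E] q_used=2 → run A
t=3: queue=[B,G,E,A] q_used=0 → run B
t=4: queue=[B,G,E,A] q_used=1 → run B
t=5: queue=[G,E,A] q_used=0 → run G
t=6: queue=[G,E,A] q_used=1 → run G
t=7: queue=[E,A] q_used=0 → run E
t=8: queue=[E,A] q_used=1 → run E
t=9: queue=[A] q_used=0 → run A
t=10: (idle)
t=11: (idle)

context switches = 5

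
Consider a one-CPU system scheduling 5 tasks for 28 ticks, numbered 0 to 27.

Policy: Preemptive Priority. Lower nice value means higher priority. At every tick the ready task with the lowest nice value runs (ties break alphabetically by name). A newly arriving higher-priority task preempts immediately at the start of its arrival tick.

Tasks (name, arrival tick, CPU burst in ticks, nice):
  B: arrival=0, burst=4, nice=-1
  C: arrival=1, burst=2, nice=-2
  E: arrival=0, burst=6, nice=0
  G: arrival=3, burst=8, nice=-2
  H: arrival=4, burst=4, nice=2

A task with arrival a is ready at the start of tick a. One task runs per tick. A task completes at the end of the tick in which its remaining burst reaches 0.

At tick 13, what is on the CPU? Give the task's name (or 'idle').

t=0: ready={B,E} → run B
t=1: ready={B,C,E} → run C
t=2: ready={B,C,E} → run C
t=3: ready={B,E,G} → run G
t=4: ready={B,E,G,H} → run G
t=5: ready={B,E,G,H} → run G
t=6: ready={B,E,G,H} → run G
t=7: ready={B,E,G,H} → run G
t=8: ready={B,E,G,H} → run G
t=9: ready={B,E,G,H} → run G
t=10: ready={B,E,G,H} → run G
t=11: ready={B,E,H} → run B
t=12: ready={B,E,H} → run B
t=13: ready={B,E,H} → run B
t=14: ready={E,H} → run E
t=15: ready={E,H} → run E
t=16: ready={E,H} → run E
t=17: ready={E,H} → run E
t=18: ready={E,H} → run E
t=19: ready={E,H} → run E
t=20: ready={H} → run H
t=21: ready={H} → run H
t=22: ready={H} → run H
t=23: ready={H} → run H
t=24: (idle)
t=25: (idle)
t=26: (idle)
t=27: (idle)

running at tick 13 = B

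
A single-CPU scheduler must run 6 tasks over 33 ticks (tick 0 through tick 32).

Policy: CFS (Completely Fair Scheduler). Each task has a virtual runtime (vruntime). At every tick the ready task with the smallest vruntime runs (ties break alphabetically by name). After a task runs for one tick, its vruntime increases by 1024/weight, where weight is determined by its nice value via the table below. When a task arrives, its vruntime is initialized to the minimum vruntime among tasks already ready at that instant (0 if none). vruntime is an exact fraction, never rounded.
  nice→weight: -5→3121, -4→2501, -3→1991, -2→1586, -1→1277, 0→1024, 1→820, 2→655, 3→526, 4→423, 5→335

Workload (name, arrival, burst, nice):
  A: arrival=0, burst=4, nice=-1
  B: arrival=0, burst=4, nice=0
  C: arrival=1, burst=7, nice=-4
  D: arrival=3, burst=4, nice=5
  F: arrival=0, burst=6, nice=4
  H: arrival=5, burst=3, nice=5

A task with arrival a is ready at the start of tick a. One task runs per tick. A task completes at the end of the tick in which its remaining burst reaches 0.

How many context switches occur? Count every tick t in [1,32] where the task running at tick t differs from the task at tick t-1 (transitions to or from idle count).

context switches = 27

t=0: vr[A=0 B=0 F=0] → run A
t=1: vr[A=1024/1277 B=0 C=0 F=0] → run B
t=2: vr[A=1024/1277 B=1 C=0 F=0] → run C
t=3: vr[A=1024/1277 B=1 C=1024/2501 D=0 F=0] → run D
t=4: vr[A=1024/1277 B=1 C=1024/2501 D=1024/335 F=0] → run F
t=5: vr[A=1024/1277 B=1 C=1024/2501 D=1024/335 F=1024/423 H=1024/2501] → run C
t=6: vr[A=1024/1277 B=1 C=2048/2501 D=1024/335 F=1024/423 H=1024/2501] → run H
t=7: vr[A=1024/1277 B=1 C=2048/2501 D=1024/335 F=1024/423 H=2904064/837835] → run A
t=8: vr[A=2048/1277 B=1 C=2048/2501 D=1024/335 F=1024/423 H=2904064/837835] → run C
t=9: vr[A=2048/1277 B=1 C=3072/2501 D=1024/335 F=1024/423 H=2904064/837835] → run B
t=10: vr[A=2048/1277 B=2 C=3072/2501 D=1024/335 F=1024/423 H=2904064/837835] → run C
t=11: vr[A=2048/1277 B=2 C=4096/2501 D=1024/335 F=1024/423 H=2904064/837835] → run A
t=12: vr[A=3072/1277 B=2 C=4096/2501 D=1024/335 F=1024/423 H=2904064/837835] → run C
t=13: vr[A=3072/1277 B=2 C=5120/2501 D=1024/335 F=1024/423 H=2904064/837835] → run B
t=14: vr[A=3072/1277 B=3 C=5120/2501 D=1024/335 F=1024/423 H=2904064/837835] → run C
t=15: vr[A=3072/1277 B=3 C=6144/2501 D=1024/335 F=1024/423 H=2904064/837835] → run A
t=16: vr[B=3 C=6144/2501 D=1024/335 F=1024/423 H=2904064/837835] → run F
t=17: vr[B=3 C=6144/2501 D=1024/335 F=2048/423 H=2904064/837835] → run C
t=18: vr[B=3 D=1024/335 F=2048/423 H=2904064/837835] → run B
t=19: vr[D=1024/335 F=2048/423 H=2904064/837835] → run D
t=20: vr[D=2048/335 F=2048/423 H=2904064/837835] → run H
t=21: vr[D=2048/335 F=2048/423 H=5465088/837835] → run F
t=22: vr[D=2048/335 F=1024/141 H=5465088/837835] → run D
t=23: vr[D=3072/335 F=1024/141 H=5465088/837835] → run H
t=24: vr[D=3072/335 F=1024/141] → run F
t=25: vr[D=3072/335 F=4096/423] → run D
t=26: vr[F=4096/423] → run F
t=27: vr[F=5120/423] → run F
t=28: (idle)
t=29: (idle)
t=30: (idle)
t=31: (idle)
t=32: (idle)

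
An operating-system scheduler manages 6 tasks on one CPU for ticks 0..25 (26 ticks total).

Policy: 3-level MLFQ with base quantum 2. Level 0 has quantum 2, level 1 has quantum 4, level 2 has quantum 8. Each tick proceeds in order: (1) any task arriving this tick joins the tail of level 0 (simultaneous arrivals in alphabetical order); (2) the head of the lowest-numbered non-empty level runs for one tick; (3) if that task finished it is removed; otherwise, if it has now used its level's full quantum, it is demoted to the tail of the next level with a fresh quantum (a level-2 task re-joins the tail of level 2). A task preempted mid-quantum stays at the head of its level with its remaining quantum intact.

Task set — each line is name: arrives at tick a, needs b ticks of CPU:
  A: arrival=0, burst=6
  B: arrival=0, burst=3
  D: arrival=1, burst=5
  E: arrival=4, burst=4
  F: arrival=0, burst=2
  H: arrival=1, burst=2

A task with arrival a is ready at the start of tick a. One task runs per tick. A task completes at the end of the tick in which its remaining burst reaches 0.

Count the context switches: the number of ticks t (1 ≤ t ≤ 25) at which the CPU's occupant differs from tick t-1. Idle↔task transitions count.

context switches = 10

t=0: L0/L1/L2 = ABF/-/- → run A
t=1: L0/L1/L2 = ABFDH/-/- → run A
t=2: L0/L1/L2 = BFDH/A/- → run B
t=3: L0/L1/L2 = BFDH/A/- → run B
t=4: L0/L1/L2 = FDHE/AB/- → run F
t=5: L0/L1/L2 = FDHE/AB/- → run F
t=6: L0/L1/L2 = DHE/AB/- → run D
t=7: L0/L1/L2 = DHE/AB/- → run D
t=8: L0/L1/L2 = HE/ABD/- → run H
t=9: L0/L1/L2 = HE/ABD/- → run H
t=10: L0/L1/L2 = E/ABD/- → run E
t=11: L0/L1/L2 = E/ABD/- → run E
t=12: L0/L1/L2 = -/ABDE/- → run A
t=13: L0/L1/L2 = -/ABDE/- → run A
t=14: L0/L1/L2 = -/ABDE/- → run A
t=15: L0/L1/L2 = -/ABDE/- → run A
t=16: L0/L1/L2 = -/BDE/- → run B
t=17: L0/L1/L2 = -/DE/- → run D
t=18: L0/L1/L2 = -/DE/- → run D
t=19: L0/L1/L2 = -/DE/- → run D
t=20: L0/L1/L2 = -/E/- → run E
t=21: L0/L1/L2 = -/E/- → run E
t=22: (idle)
t=23: (idle)
t=24: (idle)
t=25: (idle)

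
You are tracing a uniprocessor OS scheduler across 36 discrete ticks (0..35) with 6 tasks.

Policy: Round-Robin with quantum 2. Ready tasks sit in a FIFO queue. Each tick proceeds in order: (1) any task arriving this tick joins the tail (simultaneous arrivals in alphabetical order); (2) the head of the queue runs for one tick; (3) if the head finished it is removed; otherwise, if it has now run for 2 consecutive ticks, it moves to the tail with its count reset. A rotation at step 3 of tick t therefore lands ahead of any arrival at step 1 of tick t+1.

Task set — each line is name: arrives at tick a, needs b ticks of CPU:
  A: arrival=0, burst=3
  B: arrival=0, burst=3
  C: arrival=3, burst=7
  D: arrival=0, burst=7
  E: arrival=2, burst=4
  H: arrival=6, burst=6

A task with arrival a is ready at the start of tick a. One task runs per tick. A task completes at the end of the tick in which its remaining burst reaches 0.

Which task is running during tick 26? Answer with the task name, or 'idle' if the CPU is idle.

t=0: queue=[A,B,D] q_used=0 → run A
t=1: queue=[A,B,D] q_used=1 → run A
t=2: queue=[B,D,A,E] q_used=0 → run B
t=3: queue=[B,D,A,E,C] q_used=1 → run B
t=4: queue=[D,A,E,C,B] q_used=0 → run D
t=5: queue=[D,A,E,C,B] q_used=1 → run D
t=6: queue=[A,E,C,B,D,H] q_used=0 → run A
t=7: queue=[E,C,B,D,H] q_used=0 → run E
t=8: queue=[E,C,B,D,H] q_used=1 → run E
t=9: queue=[C,B,D,H,E] q_used=0 → run C
t=10: queue=[C,B,D,H,E] q_used=1 → run C
t=11: queue=[B,D,H,E,C] q_used=0 → run B
t=12: queue=[D,H,E,C] q_used=0 → run D
t=13: queue=[D,H,E,C] q_used=1 → run D
t=14: queue=[H,E,C,D] q_used=0 → run H
t=15: queue=[H,E,C,D] q_used=1 → run H
t=16: queue=[E,C,D,H] q_used=0 → run E
t=17: queue=[E,C,D,H] q_used=1 → run E
t=18: queue=[C,D,H] q_used=0 → run C
t=19: queue=[C,D,H] q_used=1 → run C
t=20: queue=[D,H,C] q_used=0 → run D
t=21: queue=[D,H,C] q_used=1 → run D
t=22: queue=[H,C,D] q_used=0 → run H
t=23: queue=[H,C,D] q_used=1 → run H
t=24: queue=[C,D,H] q_used=0 → run C
t=25: queue=[C,D,H] q_used=1 → run C
t=26: queue=[D,H,C] q_used=0 → run D
t=27: queue=[H,C] q_used=0 → run H
t=28: queue=[H,C] q_used=1 → run H
t=29: queue=[C] q_used=0 → run C
t=30: (idle)
t=31: (idle)
t=32: (idle)
t=33: (idle)
t=34: (idle)
t=35: (idle)

running at tick 26 = D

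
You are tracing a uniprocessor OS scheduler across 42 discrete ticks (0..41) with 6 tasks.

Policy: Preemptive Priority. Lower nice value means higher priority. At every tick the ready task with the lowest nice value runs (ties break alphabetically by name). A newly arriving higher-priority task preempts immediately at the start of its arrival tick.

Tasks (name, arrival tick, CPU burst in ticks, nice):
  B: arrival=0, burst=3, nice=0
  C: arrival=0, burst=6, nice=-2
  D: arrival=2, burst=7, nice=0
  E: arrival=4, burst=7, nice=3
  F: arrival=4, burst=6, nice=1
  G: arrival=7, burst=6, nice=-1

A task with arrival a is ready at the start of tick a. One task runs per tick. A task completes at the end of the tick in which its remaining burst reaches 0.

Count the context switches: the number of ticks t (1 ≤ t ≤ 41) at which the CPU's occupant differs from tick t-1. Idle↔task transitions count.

t=0: ready={B,C} → run C
t=1: ready={B,C} → run C
t=2: ready={B,C,D} → run C
t=3: ready={B,C,D} → run C
t=4: ready={B,C,D,E,F} → run C
t=5: ready={B,C,D,E,F} → run C
t=6: ready={B,D,E,F} → run B
t=7: ready={B,D,E,F,G} → run G
t=8: ready={B,D,E,F,G} → run G
t=9: ready={B,D,E,F,G} → run G
t=10: ready={B,D,E,F,G} → run G
t=11: ready={B,D,E,F,G} → run G
t=12: ready={B,D,E,F,G} → run G
t=13: ready={B,D,E,F} → run B
t=14: ready={B,D,E,F} → run B
t=15: ready={D,E,F} → run D
t=16: ready={D,E,F} → run D
t=17: ready={D,E,F} → run D
t=18: ready={D,E,F} → run D
t=19: ready={D,E,F} → run D
t=20: ready={D,E,F} → run D
t=21: ready={D,E,F} → run D
t=22: ready={E,F} → run F
t=23: ready={E,F} → run F
t=24: ready={E,F} → run F
t=25: ready={E,F} → run F
t=26: ready={E,F} → run F
t=27: ready={E,F} → run F
t=28: ready={E} → run E
t=29: ready={E} → run E
t=30: ready={E} → run E
t=31: ready={E} → run E
t=32: ready={E} → run E
t=33: ready={E} → run E
t=34: ready={E} → run E
t=35: (idle)
t=36: (idle)
t=37: (idle)
t=38: (idle)
t=39: (idle)
t=40: (idle)
t=41: (idle)

context switches = 7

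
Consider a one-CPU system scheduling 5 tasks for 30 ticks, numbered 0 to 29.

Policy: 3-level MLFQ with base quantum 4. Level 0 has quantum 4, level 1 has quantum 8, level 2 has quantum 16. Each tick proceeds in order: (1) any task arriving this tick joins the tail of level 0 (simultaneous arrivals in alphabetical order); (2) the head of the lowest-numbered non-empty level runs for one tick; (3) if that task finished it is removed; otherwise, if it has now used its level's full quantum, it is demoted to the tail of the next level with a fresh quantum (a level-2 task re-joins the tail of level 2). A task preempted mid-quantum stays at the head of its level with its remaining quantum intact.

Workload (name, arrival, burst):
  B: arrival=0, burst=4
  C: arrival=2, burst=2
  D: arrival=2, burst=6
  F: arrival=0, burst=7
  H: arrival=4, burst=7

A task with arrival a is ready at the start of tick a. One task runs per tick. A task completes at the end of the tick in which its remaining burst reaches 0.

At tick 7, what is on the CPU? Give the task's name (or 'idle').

t=0: L0/L1/L2 = BF/-/- → run B
t=1: L0/L1/L2 = BF/-/- → run B
t=2: L0/L1/L2 = BFCD/-/- → run B
t=3: L0/L1/L2 = BFCD/-/- → run B
t=4: L0/L1/L2 = FCDH/-/- → run F
t=5: L0/L1/L2 = FCDH/-/- → run F
t=6: L0/L1/L2 = FCDH/-/- → run F
t=7: L0/L1/L2 = FCDH/-/- → run F
t=8: L0/L1/L2 = CDH/F/- → run C
t=9: L0/L1/L2 = CDH/F/- → run C
t=10: L0/L1/L2 = DH/F/- → run D
t=11: L0/L1/L2 = DH/F/- → run D
t=12: L0/L1/L2 = DH/F/- → run D
t=13: L0/L1/L2 = DH/F/- → run D
t=14: L0/L1/L2 = H/FD/- → run H
t=15: L0/L1/L2 = H/FD/- → run H
t=16: L0/L1/L2 = H/FD/- → run H
t=17: L0/L1/L2 = H/FD/- → run H
t=18: L0/L1/L2 = -/FDH/- → run F
t=19: L0/L1/L2 = -/FDH/- → run F
t=20: L0/L1/L2 = -/FDH/- → run F
t=21: L0/L1/L2 = -/DH/- → run D
t=22: L0/L1/L2 = -/DH/- → run D
t=23: L0/L1/L2 = -/H/- → run H
t=24: L0/L1/L2 = -/H/- → run H
t=25: L0/L1/L2 = -/H/- → run H
t=26: (idle)
t=27: (idle)
t=28: (idle)
t=29: (idle)

running at tick 7 = F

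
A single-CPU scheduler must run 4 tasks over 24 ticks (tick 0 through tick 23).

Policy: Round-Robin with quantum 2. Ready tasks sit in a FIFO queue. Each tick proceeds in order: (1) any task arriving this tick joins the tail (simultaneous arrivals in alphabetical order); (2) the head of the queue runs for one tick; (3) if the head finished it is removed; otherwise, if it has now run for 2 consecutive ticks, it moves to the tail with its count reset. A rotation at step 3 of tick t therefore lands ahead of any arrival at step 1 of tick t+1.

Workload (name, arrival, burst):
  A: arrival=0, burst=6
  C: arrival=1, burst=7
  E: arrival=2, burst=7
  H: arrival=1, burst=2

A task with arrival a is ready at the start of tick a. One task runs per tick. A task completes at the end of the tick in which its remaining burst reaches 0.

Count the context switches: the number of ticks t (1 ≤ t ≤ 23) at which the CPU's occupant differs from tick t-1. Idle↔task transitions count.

t=0: queue=[A] q_used=0 → run A
t=1: queue=[A,C,H] q_used=1 → run A
t=2: queue=[C,H,A,E] q_used=0 → run C
t=3: queue=[C,H,A,E] q_used=1 → run C
t=4: queue=[H,A,E,C] q_used=0 → run H
t=5: queue=[H,A,E,C] q_used=1 → run H
t=6: queue=[A,E,C] q_used=0 → run A
t=7: queue=[A,E,C] q_used=1 → run A
t=8: queue=[E,C,A] q_used=0 → run E
t=9: queue=[E,C,A] q_used=1 → run E
t=10: queue=[C,A,E] q_used=0 → run C
t=11: queue=[C,A,E] q_used=1 → run C
t=12: queue=[A,E,C] q_used=0 → run A
t=13: queue=[A,E,C] q_used=1 → run A
t=14: queue=[E,C] q_used=0 → run E
t=15: queue=[E,C] q_used=1 → run E
t=16: queue=[C,E] q_used=0 → run C
t=17: queue=[C,E] q_used=1 → run C
t=18: queue=[E,C] q_used=0 → run E
t=19: queue=[E,C] q_used=1 → run E
t=20: queue=[C,E] q_used=0 → run C
t=21: queue=[E] q_used=0 → run E
t=22: (idle)
t=23: (idle)

context switches = 12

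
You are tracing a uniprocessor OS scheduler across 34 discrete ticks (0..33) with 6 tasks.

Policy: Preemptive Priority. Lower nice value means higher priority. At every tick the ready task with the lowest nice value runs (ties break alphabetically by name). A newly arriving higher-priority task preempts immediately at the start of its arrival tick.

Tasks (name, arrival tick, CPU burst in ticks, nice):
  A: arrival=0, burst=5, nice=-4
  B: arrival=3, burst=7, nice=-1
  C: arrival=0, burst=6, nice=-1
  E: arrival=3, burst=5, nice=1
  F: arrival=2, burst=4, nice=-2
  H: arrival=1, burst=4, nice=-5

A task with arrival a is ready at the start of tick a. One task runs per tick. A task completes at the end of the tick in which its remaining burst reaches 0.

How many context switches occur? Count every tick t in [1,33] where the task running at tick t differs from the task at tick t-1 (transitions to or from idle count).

t=0: ready={A,C} → run A
t=1: ready={A,C,H} → run H
t=2: ready={A,C,F,H} → run H
t=3: ready={A,B,C,E,F,H} → run H
t=4: ready={A,B,C,E,F,H} → run H
t=5: ready={A,B,C,E,F} → run A
t=6: ready={A,B,C,E,F} → run A
t=7: ready={A,B,C,E,F} → run A
t=8: ready={A,B,C,E,F} → run A
t=9: ready={B,C,E,F} → run F
t=10: ready={B,C,E,F} → run F
t=11: ready={B,C,E,F} → run F
t=12: ready={B,C,E,F} → run F
t=13: ready={B,C,E} → run B
t=14: ready={B,C,E} → run B
t=15: ready={B,C,E} → run B
t=16: ready={B,C,E} → run B
t=17: ready={B,C,E} → run B
t=18: ready={B,C,E} → run B
t=19: ready={B,C,E} → run B
t=20: ready={C,E} → run C
t=21: ready={C,E} → run C
t=22: ready={C,E} → run C
t=23: ready={C,E} → run C
t=24: ready={C,E} → run C
t=25: ready={C,E} → run C
t=26: ready={E} → run E
t=27: ready={E} → run E
t=28: ready={E} → run E
t=29: ready={E} → run E
t=30: ready={E} → run E
t=31: (idle)
t=32: (idle)
t=33: (idle)

context switches = 7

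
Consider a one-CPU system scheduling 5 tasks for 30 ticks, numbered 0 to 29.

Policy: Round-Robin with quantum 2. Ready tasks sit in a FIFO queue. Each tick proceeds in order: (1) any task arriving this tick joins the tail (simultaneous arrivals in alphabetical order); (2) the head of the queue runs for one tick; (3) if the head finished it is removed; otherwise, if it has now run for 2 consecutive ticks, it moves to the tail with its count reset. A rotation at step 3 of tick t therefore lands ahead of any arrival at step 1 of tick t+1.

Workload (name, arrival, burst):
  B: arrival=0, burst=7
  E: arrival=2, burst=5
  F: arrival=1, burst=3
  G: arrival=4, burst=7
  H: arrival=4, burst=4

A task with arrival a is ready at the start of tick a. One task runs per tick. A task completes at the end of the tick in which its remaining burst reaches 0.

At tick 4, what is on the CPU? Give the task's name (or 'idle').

t=0: queue=[B] q_used=0 → run B
t=1: queue=[B,F] q_used=1 → run B
t=2: queue=[F,B,E] q_used=0 → run F
t=3: queue=[F,B,E] q_used=1 → run F
t=4: queue=[B,E,F,G,H] q_used=0 → run B
t=5: queue=[B,E,F,G,H] q_used=1 → run B
t=6: queue=[E,F,G,H,B] q_used=0 → run E
t=7: queue=[E,F,G,H,B] q_used=1 → run E
t=8: queue=[F,G,H,B,E] q_used=0 → run F
t=9: queue=[G,H,B,E] q_used=0 → run G
t=10: queue=[G,H,B,E] q_used=1 → run G
t=11: queue=[H,B,E,G] q_used=0 → run H
t=12: queue=[H,B,E,G] q_used=1 → run H
t=13: queue=[B,E,G,H] q_used=0 → run B
t=14: queue=[B,E,G,H] q_used=1 → run B
t=15: queue=[E,G,H,B] q_used=0 → run E
t=16: queue=[E,G,H,B] q_used=1 → run E
t=17: queue=[G,H,B,E] q_used=0 → run G
t=18: queue=[G,H,B,E] q_used=1 → run G
t=19: queue=[H,B,E,G] q_used=0 → run H
t=20: queue=[H,B,E,G] q_used=1 → run H
t=21: queue=[B,E,G] q_used=0 → run B
t=22: queue=[E,G] q_used=0 → run E
t=23: queue=[G] q_used=0 → run G
t=24: queue=[G] q_used=1 → run G
t=25: queue=[G] q_used=0 → run G
t=26: (idle)
t=27: (idle)
t=28: (idle)
t=29: (idle)

running at tick 4 = B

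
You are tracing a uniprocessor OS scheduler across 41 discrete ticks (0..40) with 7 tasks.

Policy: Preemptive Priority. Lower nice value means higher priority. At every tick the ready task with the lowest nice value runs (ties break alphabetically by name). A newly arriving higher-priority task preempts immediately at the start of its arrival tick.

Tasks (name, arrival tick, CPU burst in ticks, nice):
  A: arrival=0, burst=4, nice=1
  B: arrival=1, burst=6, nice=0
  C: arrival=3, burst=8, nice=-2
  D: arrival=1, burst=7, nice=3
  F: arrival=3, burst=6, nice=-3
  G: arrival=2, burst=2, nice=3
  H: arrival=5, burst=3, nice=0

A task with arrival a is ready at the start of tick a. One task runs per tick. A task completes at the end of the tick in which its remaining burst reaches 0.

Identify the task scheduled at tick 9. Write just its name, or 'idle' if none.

running at tick 9 = C

t=0: ready={A} → run A
t=1: ready={A,B,D} → run B
t=2: ready={A,B,D,G} → run B
t=3: ready={A,B,C,D,F,G} → run F
t=4: ready={A,B,C,D,F,G} → run F
t=5: ready={A,B,C,D,F,G,H} → run F
t=6: ready={A,B,C,D,F,G,H} → run F
t=7: ready={A,B,C,D,F,G,H} → run F
t=8: ready={A,B,C,D,F,G,H} → run F
t=9: ready={A,B,C,D,G,H} → run C
t=10: ready={A,B,C,D,G,H} → run C
t=11: ready={A,B,C,D,G,H} → run C
t=12: ready={A,B,C,D,G,H} → run C
t=13: ready={A,B,C,D,G,H} → run C
t=14: ready={A,B,C,D,G,H} → run C
t=15: ready={A,B,C,D,G,H} → run C
t=16: ready={A,B,C,D,G,H} → run C
t=17: ready={A,B,D,G,H} → run B
t=18: ready={A,B,D,G,H} → run B
t=19: ready={A,B,D,G,H} → run B
t=20: ready={A,B,D,G,H} → run B
t=21: ready={A,D,G,H} → run H
t=22: ready={A,D,G,H} → run H
t=23: ready={A,D,G,H} → run H
t=24: ready={A,D,G} → run A
t=25: ready={A,D,G} → run A
t=26: ready={A,D,G} → run A
t=27: ready={D,G} → run D
t=28: ready={D,G} → run D
t=29: ready={D,G} → run D
t=30: ready={D,G} → run D
t=31: ready={D,G} → run D
t=32: ready={D,G} → run D
t=33: ready={D,G} → run D
t=34: ready={G} → run G
t=35: ready={G} → run G
t=36: (idle)
t=37: (idle)
t=38: (idle)
t=39: (idle)
t=40: (idle)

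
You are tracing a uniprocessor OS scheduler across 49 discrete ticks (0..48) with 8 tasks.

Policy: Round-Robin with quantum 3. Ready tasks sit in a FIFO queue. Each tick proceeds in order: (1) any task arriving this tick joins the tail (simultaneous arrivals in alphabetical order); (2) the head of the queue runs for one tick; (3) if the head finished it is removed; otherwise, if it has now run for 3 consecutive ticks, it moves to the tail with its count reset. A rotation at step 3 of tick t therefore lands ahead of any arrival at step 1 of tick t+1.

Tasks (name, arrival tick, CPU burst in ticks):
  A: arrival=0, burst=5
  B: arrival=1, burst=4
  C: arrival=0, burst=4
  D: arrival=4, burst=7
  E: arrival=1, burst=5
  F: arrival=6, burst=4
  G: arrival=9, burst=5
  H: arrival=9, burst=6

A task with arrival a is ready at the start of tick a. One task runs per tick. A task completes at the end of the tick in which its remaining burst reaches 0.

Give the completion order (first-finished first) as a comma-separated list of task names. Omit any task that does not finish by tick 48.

completion order = A, C, B, E, F, G, H, D

t=0: queue=[A,C] q_used=0 → run A
t=1: queue=[A,C,B,E] q_used=1 → run A
t=2: queue=[A,C,B,E] q_used=2 → run A
t=3: queue=[C,B,E,A] q_used=0 → run C
t=4: queue=[C,B,E,A,D] q_used=1 → run C
t=5: queue=[C,B,E,A,D] q_used=2 → run C
t=6: queue=[B,E,A,D,C,F] q_used=0 → run B
t=7: queue=[B,E,A,D,C,F] q_used=1 → run B
t=8: queue=[B,E,A,D,C,F] q_used=2 → run B
t=9: queue=[E,A,D,C,F,B,G,H] q_used=0 → run E
t=10: queue=[E,A,D,C,F,B,G,H] q_used=1 → run E
t=11: queue=[E,A,D,C,F,B,G,H] q_used=2 → run E
t=12: queue=[A,D,C,F,B,G,H,E] q_used=0 → run A
t=13: queue=[A,D,C,F,B,G,H,E] q_used=1 → run A
t=14: queue=[D,C,F,B,G,H,E] q_used=0 → run D
t=15: queue=[D,C,F,B,G,H,E] q_used=1 → run D
t=16: queue=[D,C,F,B,G,H,E] q_used=2 → run D
t=17: queue=[C,F,B,G,H,E,D] q_used=0 → run C
t=18: queue=[F,B,G,H,E,D] q_used=0 → run F
t=19: queue=[F,B,G,H,E,D] q_used=1 → run F
t=20: queue=[F,B,G,H,E,D] q_used=2 → run F
t=21: queue=[B,G,H,E,D,F] q_used=0 → run B
t=22: queue=[G,H,E,D,F] q_used=0 → run G
t=23: queue=[G,H,E,D,F] q_used=1 → run G
t=24: queue=[G,H,E,D,F] q_used=2 → run G
t=25: queue=[H,E,D,F,G] q_used=0 → run H
t=26: queue=[H,E,D,F,G] q_used=1 → run H
t=27: queue=[H,E,D,F,G] q_used=2 → run H
t=28: queue=[E,D,F,G,H] q_used=0 → run E
t=29: queue=[E,D,F,G,H] q_used=1 → run E
t=30: queue=[D,F,G,H] q_used=0 → run D
t=31: queue=[D,F,G,H] q_used=1 → run D
t=32: queue=[D,F,G,H] q_used=2 → run D
t=33: queue=[F,G,H,D] q_used=0 → run F
t=34: queue=[G,H,D] q_used=0 → run G
t=35: queue=[G,H,D] q_used=1 → run G
t=36: queue=[H,D] q_used=0 → run H
t=37: queue=[H,D] q_used=1 → run H
t=38: queue=[H,D] q_used=2 → run H
t=39: queue=[D] q_used=0 → run D
t=40: (idle)
t=41: (idle)
t=42: (idle)
t=43: (idle)
t=44: (idle)
t=45: (idle)
t=46: (idle)
t=47: (idle)
t=48: (idle)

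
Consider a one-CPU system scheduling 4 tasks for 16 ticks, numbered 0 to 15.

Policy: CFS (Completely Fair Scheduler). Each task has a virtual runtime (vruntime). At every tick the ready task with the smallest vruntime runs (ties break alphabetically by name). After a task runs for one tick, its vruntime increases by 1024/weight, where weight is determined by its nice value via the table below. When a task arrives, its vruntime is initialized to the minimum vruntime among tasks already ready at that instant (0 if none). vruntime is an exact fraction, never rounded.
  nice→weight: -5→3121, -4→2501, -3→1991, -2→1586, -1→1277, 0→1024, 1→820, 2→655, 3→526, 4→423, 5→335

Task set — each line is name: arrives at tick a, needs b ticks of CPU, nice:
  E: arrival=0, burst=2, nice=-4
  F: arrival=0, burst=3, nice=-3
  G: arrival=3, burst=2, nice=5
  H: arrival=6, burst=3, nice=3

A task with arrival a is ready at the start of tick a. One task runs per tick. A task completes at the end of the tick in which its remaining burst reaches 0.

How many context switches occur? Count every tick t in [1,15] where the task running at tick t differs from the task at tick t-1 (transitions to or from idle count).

t=0: vr[E=0 F=0] → run E
t=1: vr[E=1024/2501 F=0] → run F
t=2: vr[E=1024/2501 F=1024/1991] → run E
t=3: vr[F=1024/1991 G=1024/1991] → run F
t=4: vr[F=2048/1991 G=1024/1991] → run G
t=5: vr[F=2048/1991 G=2381824/666985] → run F
t=6: vr[G=2381824/666985 H=2381824/666985] → run G
t=7: vr[H=2381824/666985] → run H
t=8: vr[H=967916032/175417055] → run H
t=9: vr[H=1309412352/175417055] → run H
t=10: (idle)
t=11: (idle)
t=12: (idle)
t=13: (idle)
t=14: (idle)
t=15: (idle)

context switches = 8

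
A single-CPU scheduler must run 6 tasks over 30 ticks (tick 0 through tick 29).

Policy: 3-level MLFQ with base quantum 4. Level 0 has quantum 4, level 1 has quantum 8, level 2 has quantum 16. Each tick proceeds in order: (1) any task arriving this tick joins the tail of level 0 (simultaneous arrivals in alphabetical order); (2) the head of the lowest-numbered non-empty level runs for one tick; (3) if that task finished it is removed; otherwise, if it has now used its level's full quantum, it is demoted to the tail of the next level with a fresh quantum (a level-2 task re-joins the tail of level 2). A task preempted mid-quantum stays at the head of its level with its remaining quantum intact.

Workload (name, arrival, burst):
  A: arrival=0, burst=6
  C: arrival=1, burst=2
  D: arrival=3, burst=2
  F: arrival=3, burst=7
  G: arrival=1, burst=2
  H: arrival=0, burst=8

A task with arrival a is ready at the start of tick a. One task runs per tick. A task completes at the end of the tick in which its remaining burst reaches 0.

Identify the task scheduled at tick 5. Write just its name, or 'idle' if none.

running at tick 5 = H

t=0: L0/L1/L2 = AH/-/- → run A
t=1: L0/L1/L2 = AHCG/-/- → run A
t=2: L0/L1/L2 = AHCG/-/- → run A
t=3: L0/L1/L2 = AHCGDF/-/- → run A
t=4: L0/L1/L2 = HCGDF/A/- → run H
t=5: L0/L1/L2 = HCGDF/A/- → run H
t=6: L0/L1/L2 = HCGDF/A/- → run H
t=7: L0/L1/L2 = HCGDF/A/- → run H
t=8: L0/L1/L2 = CGDF/AH/- → run C
t=9: L0/L1/L2 = CGDF/AH/- → run C
t=10: L0/L1/L2 = GDF/AH/- → run G
t=11: L0/L1/L2 = GDF/AH/- → run G
t=12: L0/L1/L2 = DF/AH/- → run D
t=13: L0/L1/L2 = DF/AH/- → run D
t=14: L0/L1/L2 = F/AH/- → run F
t=15: L0/L1/L2 = F/AH/- → run F
t=16: L0/L1/L2 = F/AH/- → run F
t=17: L0/L1/L2 = F/AH/- → run F
t=18: L0/L1/L2 = -/AHF/- → run A
t=19: L0/L1/L2 = -/AHF/- → run A
t=20: L0/L1/L2 = -/HF/- → run H
t=21: L0/L1/L2 = -/HF/- → run H
t=22: L0/L1/L2 = -/HF/- → run H
t=23: L0/L1/L2 = -/HF/- → run H
t=24: L0/L1/L2 = -/F/- → run F
t=25: L0/L1/L2 = -/F/- → run F
t=26: L0/L1/L2 = -/F/- → run F
t=27: (idle)
t=28: (idle)
t=29: (idle)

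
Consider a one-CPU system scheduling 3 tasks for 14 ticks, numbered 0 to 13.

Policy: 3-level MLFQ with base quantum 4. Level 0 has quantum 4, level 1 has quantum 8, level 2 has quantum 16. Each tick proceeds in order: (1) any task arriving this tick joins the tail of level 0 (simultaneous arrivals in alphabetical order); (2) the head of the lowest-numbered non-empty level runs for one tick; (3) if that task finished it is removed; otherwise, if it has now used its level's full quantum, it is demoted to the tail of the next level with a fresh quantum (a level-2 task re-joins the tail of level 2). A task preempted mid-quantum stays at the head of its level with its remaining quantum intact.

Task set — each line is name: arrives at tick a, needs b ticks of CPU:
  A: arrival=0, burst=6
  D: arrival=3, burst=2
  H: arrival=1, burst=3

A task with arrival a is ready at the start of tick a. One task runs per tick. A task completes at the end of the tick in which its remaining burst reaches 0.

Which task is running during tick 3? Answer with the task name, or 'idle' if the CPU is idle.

running at tick 3 = A

t=0: L0/L1/L2 = A/-/- → run A
t=1: L0/L1/L2 = AH/-/- → run A
t=2: L0/L1/L2 = AH/-/- → run A
t=3: L0/L1/L2 = AHD/-/- → run A
t=4: L0/L1/L2 = HD/A/- → run H
t=5: L0/L1/L2 = HD/A/- → run H
t=6: L0/L1/L2 = HD/A/- → run H
t=7: L0/L1/L2 = D/A/- → run D
t=8: L0/L1/L2 = D/A/- → run D
t=9: L0/L1/L2 = -/A/- → run A
t=10: L0/L1/L2 = -/A/- → run A
t=11: (idle)
t=12: (idle)
t=13: (idle)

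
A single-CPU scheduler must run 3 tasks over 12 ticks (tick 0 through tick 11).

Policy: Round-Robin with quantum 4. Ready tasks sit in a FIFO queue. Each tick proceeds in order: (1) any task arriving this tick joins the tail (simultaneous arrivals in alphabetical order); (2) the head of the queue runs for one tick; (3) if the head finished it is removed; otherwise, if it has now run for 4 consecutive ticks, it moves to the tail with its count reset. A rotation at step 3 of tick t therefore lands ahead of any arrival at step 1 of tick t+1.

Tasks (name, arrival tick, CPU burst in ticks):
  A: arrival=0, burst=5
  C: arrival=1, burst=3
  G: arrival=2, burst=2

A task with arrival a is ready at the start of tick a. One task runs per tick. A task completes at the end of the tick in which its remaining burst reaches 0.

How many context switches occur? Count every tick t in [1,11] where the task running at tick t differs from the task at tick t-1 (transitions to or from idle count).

context switches = 4

t=0: queue=[A] q_used=0 → run A
t=1: queue=[A,C] q_used=1 → run A
t=2: queue=[A,C,G] q_used=2 → run A
t=3: queue=[A,C,G] q_used=3 → run A
t=4: queue=[C,G,A] q_used=0 → run C
t=5: queue=[C,G,A] q_used=1 → run C
t=6: queue=[C,G,A] q_used=2 → run C
t=7: queue=[G,A] q_used=0 → run G
t=8: queue=[G,A] q_used=1 → run G
t=9: queue=[A] q_used=0 → run A
t=10: (idle)
t=11: (idle)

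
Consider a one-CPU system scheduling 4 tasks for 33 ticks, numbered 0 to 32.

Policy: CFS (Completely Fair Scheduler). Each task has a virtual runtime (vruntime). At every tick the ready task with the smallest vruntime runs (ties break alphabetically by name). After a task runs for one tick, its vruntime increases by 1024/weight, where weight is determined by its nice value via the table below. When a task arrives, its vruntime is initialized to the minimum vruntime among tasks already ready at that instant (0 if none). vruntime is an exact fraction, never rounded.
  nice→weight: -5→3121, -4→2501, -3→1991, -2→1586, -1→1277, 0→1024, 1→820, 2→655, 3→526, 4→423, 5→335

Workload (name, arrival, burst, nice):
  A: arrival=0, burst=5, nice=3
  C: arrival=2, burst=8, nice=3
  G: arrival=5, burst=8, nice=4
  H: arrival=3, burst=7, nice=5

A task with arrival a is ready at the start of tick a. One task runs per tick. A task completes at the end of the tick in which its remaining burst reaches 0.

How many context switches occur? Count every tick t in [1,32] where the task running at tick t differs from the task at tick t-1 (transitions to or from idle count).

t=0: vr[A=0] → run A
t=1: vr[A=512/263] → run A
t=2: vr[A=1024/263 C=1024/263] → run A
t=3: vr[A=1536/263 C=1024/263 H=1024/263] → run C
t=4: vr[A=1536/263 C=1536/263 H=1024/263] → run H
t=5: vr[A=1536/263 C=1536/263 G=1536/263 H=612352/88105] → run A
t=6: vr[A=2048/263 C=1536/263 G=1536/263 H=612352/88105] → run C
t=7: vr[A=2048/263 C=2048/263 G=1536/263 H=612352/88105] → run G
t=8: vr[A=2048/263 C=2048/263 G=919040/111249 H=612352/88105] → run H
t=9: vr[A=2048/263 C=2048/263 G=919040/111249 H=881664/88105] → run A
t=10: vr[C=2048/263 G=919040/111249 H=881664/88105] → run C
t=11: vr[C=2560/263 G=919040/111249 H=881664/88105] → run G
t=12: vr[C=2560/263 G=1188352/111249 H=881664/88105] → run C
t=13: vr[C=3072/263 G=1188352/111249 H=881664/88105] → run H
t=14: vr[C=3072/263 G=1188352/111249 H=1150976/88105] → run G
t=15: vr[C=3072/263 G=485888/37083 H=1150976/88105] → run C
t=16: vr[C=3584/263 G=485888/37083 H=1150976/88105] → run H
t=17: vr[C=3584/263 G=485888/37083 H=1420288/88105] → run G
t=18: vr[C=3584/263 G=1726976/111249 H=1420288/88105] → run C
t=19: vr[C=4096/263 G=1726976/111249 H=1420288/88105] → run G
t=20: vr[C=4096/263 G=1996288/111249 H=1420288/88105] → run C
t=21: vr[C=4608/263 G=1996288/111249 H=1420288/88105] → run H
t=22: vr[C=4608/263 G=1996288/111249 H=337920/17621] → run C
t=23: vr[G=1996288/111249 H=337920/17621] → run G
t=24: vr[G=755200/37083 H=337920/17621] → run H
t=25: vr[G=755200/37083 H=1958912/88105] → run G
t=26: vr[G=2534912/111249 H=1958912/88105] → run H
t=27: vr[G=2534912/111249] → run G
t=28: (idle)
t=29: (idle)
t=30: (idle)
t=31: (idle)
t=32: (idle)

context switches = 26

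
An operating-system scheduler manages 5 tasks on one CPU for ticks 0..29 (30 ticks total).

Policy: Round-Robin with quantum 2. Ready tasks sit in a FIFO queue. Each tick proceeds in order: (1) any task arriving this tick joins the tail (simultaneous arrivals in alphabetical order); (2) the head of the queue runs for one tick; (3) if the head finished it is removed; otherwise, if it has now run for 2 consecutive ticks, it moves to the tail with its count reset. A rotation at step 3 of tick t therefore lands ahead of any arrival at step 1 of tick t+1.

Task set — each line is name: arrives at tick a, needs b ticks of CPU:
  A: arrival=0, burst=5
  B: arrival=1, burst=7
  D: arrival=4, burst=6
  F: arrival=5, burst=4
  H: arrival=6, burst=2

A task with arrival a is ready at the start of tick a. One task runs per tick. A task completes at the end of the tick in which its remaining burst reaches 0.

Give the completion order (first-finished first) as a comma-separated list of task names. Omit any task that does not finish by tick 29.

completion order = A, H, F, B, D

t=0: queue=[A] q_used=0 → run A
t=1: queue=[A,B] q_used=1 → run A
t=2: queue=[B,A] q_used=0 → run B
t=3: queue=[B,A] q_used=1 → run B
t=4: queue=[A,B,D] q_used=0 → run A
t=5: queue=[A,B,D,F] q_used=1 → run A
t=6: queue=[B,D,F,A,H] q_used=0 → run B
t=7: queue=[B,D,F,A,H] q_used=1 → run B
t=8: queue=[D,F,A,H,B] q_used=0 → run D
t=9: queue=[D,F,A,H,B] q_used=1 → run D
t=10: queue=[F,A,H,B,D] q_used=0 → run F
t=11: queue=[F,A,H,B,D] q_used=1 → run F
t=12: queue=[A,H,B,D,F] q_used=0 → run A
t=13: queue=[H,B,D,F] q_used=0 → run H
t=14: queue=[H,B,D,F] q_used=1 → run H
t=15: queue=[B,D,F] q_used=0 → run B
t=16: queue=[B,D,F] q_used=1 → run B
t=17: queue=[D,F,B] q_used=0 → run D
t=18: queue=[D,F,B] q_used=1 → run D
t=19: queue=[F,B,D] q_used=0 → run F
t=20: queue=[F,B,D] q_used=1 → run F
t=21: queue=[B,D] q_used=0 → run B
t=22: queue=[D] q_used=0 → run D
t=23: queue=[D] q_used=1 → run D
t=24: (idle)
t=25: (idle)
t=26: (idle)
t=27: (idle)
t=28: (idle)
t=29: (idle)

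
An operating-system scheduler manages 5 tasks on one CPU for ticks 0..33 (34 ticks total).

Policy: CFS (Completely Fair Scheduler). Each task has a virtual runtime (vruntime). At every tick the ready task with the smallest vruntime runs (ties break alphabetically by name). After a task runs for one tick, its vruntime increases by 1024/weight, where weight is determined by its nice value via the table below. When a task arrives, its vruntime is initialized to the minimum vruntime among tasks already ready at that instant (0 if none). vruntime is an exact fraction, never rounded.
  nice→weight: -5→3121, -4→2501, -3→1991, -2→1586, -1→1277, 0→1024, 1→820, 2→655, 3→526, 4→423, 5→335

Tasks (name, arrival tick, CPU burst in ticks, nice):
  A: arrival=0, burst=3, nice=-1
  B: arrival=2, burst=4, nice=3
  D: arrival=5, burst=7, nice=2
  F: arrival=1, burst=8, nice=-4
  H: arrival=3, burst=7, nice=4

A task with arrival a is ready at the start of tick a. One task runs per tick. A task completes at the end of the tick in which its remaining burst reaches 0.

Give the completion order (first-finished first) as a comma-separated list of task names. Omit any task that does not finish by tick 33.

t=0: vr[A=0] → run A
t=1: vr[A=1024/1277 F=1024/1277] → run A
t=2: vr[A=2048/1277 B=1024/1277 F=1024/1277] → run B
t=3: vr[A=2048/1277 B=923136/335851 F=1024/1277 H=1024/1277] → run F
t=4: vr[A=2048/1277 B=923136/335851 F=3868672/3193777 H=1024/1277] → run H
t=5: vr[A=2048/1277 B=923136/335851 D=3868672/3193777 F=3868672/3193777 H=1740800/540171] → run D
t=6: vr[A=2048/1277 B=923136/335851 D=5804407808/2091923935 F=3868672/3193777 H=1740800/540171] → run F
t=7: vr[A=2048/1277 B=923136/335851 D=5804407808/2091923935 F=5176320/3193777 H=1740800/540171] → run A
t=8: vr[B=923136/335851 D=5804407808/2091923935 F=5176320/3193777 H=1740800/540171] → run F
t=9: vr[B=923136/335851 D=5804407808/2091923935 F=6483968/3193777 H=1740800/540171] → run F
t=10: vr[B=923136/335851 D=5804407808/2091923935 F=7791616/3193777 H=1740800/540171] → run F
t=11: vr[B=923136/335851 D=5804407808/2091923935 F=9099264/3193777 H=1740800/540171] → run B
t=12: vr[B=1576960/335851 D=5804407808/2091923935 F=9099264/3193777 H=1740800/540171] → run D
t=13: vr[B=1576960/335851 D=9074835456/2091923935 F=9099264/3193777 H=1740800/540171] → run F
t=14: vr[B=1576960/335851 D=9074835456/2091923935 F=10406912/3193777 H=1740800/540171] → run H
t=15: vr[B=1576960/335851 D=9074835456/2091923935 F=10406912/3193777 H=3048448/540171] → run F
t=16: vr[B=1576960/335851 D=9074835456/2091923935 F=11714560/3193777 H=3048448/540171] → run F
t=17: vr[B=1576960/335851 D=9074835456/2091923935 H=3048448/540171] → run D
t=18: vr[B=1576960/335851 D=12345263104/2091923935 H=3048448/540171] → run B
t=19: vr[B=2230784/335851 D=12345263104/2091923935 H=3048448/540171] → run H
t=20: vr[B=2230784/335851 D=12345263104/2091923935 H=1452032/180057] → run D
t=21: vr[B=2230784/335851 D=15615690752/2091923935 H=1452032/180057] → run B
t=22: vr[D=15615690752/2091923935 H=1452032/180057] → run D
t=23: vr[D=3777223680/418384787 H=1452032/180057] → run H
t=24: vr[D=3777223680/418384787 H=5663744/540171] → run D
t=25: vr[D=22156546048/2091923935 H=5663744/540171] → run H
t=26: vr[D=22156546048/2091923935 H=6971392/540171] → run D
t=27: vr[H=6971392/540171] → run H
t=28: vr[H=2759680/180057] → run H
t=29: (idle)
t=30: (idle)
t=31: (idle)
t=32: (idle)
t=33: (idle)

completion order = A, F, B, D, H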